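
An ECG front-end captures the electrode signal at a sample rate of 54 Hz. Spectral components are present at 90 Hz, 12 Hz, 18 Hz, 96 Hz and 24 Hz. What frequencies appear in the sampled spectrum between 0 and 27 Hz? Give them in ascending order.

fs/2 = 27 Hz.
90 Hz mod fs = 36 Hz.
36 Hz > fs/2 = 27 Hz, folds to fs − 36 Hz = 18 Hz.
12 Hz ≤ fs/2 = 27 Hz, passes unchanged.
18 Hz ≤ fs/2 = 27 Hz, passes unchanged.
96 Hz mod fs = 42 Hz.
42 Hz > fs/2 = 27 Hz, folds to fs − 42 Hz = 12 Hz.
24 Hz ≤ fs/2 = 27 Hz, passes unchanged.
Distinct values: {12 Hz, 18 Hz, 24 Hz}.

12 Hz, 18 Hz, 24 Hz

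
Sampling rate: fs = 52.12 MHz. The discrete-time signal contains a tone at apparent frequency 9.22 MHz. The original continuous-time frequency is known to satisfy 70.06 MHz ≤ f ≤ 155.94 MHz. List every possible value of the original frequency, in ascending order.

95.02 MHz, 113.46 MHz, 147.14 MHz

Frequencies that alias to 9.22 MHz are k·fs ± 9.22 MHz for integer k ≥ 0.
k=0: 9.22 MHz.
k=1: 42.9 MHz, 61.34 MHz.
k=2: 95.02 MHz, 113.46 MHz.
k=3: 147.14 MHz, 165.58 MHz.
k=4: 199.26 MHz, 217.7 MHz.
Within [70.06 MHz, 155.94 MHz]: 95.02 MHz, 113.46 MHz, 147.14 MHz.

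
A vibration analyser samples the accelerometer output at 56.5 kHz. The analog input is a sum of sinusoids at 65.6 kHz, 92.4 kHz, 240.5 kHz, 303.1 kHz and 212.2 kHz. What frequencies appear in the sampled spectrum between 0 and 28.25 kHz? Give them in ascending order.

9.1 kHz, 13.8 kHz, 14.5 kHz, 20.6 kHz

fs/2 = 28.25 kHz.
65.6 kHz mod fs = 9.1 kHz.
9.1 kHz ≤ fs/2 = 28.25 kHz, appears at 9.1 kHz.
92.4 kHz mod fs = 35.9 kHz.
35.9 kHz > fs/2 = 28.25 kHz, folds to fs − 35.9 kHz = 20.6 kHz.
240.5 kHz mod fs = 14.5 kHz.
14.5 kHz ≤ fs/2 = 28.25 kHz, appears at 14.5 kHz.
303.1 kHz mod fs = 20.6 kHz.
20.6 kHz ≤ fs/2 = 28.25 kHz, appears at 20.6 kHz.
212.2 kHz mod fs = 42.7 kHz.
42.7 kHz > fs/2 = 28.25 kHz, folds to fs − 42.7 kHz = 13.8 kHz.
Distinct values: {9.1 kHz, 13.8 kHz, 14.5 kHz, 20.6 kHz}.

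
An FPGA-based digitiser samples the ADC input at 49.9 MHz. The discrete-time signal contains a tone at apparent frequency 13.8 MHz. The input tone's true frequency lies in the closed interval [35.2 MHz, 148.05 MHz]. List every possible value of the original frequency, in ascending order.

Frequencies that alias to 13.8 MHz are k·fs ± 13.8 MHz for integer k ≥ 0.
k=0: 13.8 MHz.
k=1: 36.1 MHz, 63.7 MHz.
k=2: 86 MHz, 113.6 MHz.
k=3: 135.9 MHz, 163.5 MHz.
k=4: 185.8 MHz, 213.4 MHz.
Within [35.2 MHz, 148.05 MHz]: 36.1 MHz, 63.7 MHz, 86 MHz, 113.6 MHz, 135.9 MHz.

36.1 MHz, 63.7 MHz, 86 MHz, 113.6 MHz, 135.9 MHz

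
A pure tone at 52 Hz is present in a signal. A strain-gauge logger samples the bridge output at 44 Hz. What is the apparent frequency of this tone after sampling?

8 Hz

52 Hz mod fs = 8 Hz.
8 Hz ≤ fs/2 = 22 Hz, appears at 8 Hz.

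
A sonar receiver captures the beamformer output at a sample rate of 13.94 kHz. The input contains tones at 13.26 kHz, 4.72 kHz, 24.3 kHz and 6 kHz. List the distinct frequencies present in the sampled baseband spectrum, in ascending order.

0.68 kHz, 3.58 kHz, 4.72 kHz, 6 kHz

fs/2 = 6.97 kHz.
13.26 kHz > fs/2 = 6.97 kHz, folds to fs − 13.26 kHz = 0.68 kHz.
4.72 kHz ≤ fs/2 = 6.97 kHz, passes unchanged.
24.3 kHz mod fs = 10.36 kHz.
10.36 kHz > fs/2 = 6.97 kHz, folds to fs − 10.36 kHz = 3.58 kHz.
6 kHz ≤ fs/2 = 6.97 kHz, passes unchanged.
Distinct values: {0.68 kHz, 3.58 kHz, 4.72 kHz, 6 kHz}.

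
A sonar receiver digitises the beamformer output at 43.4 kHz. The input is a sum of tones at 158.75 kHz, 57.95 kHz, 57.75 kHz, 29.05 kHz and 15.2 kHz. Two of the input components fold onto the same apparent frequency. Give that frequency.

14.35 kHz

fs/2 = 21.7 kHz.
158.75 kHz mod fs = 28.55 kHz.
28.55 kHz > fs/2 = 21.7 kHz, folds to fs − 28.55 kHz = 14.85 kHz.
57.95 kHz mod fs = 14.55 kHz.
14.55 kHz ≤ fs/2 = 21.7 kHz, appears at 14.55 kHz.
57.75 kHz mod fs = 14.35 kHz.
14.35 kHz ≤ fs/2 = 21.7 kHz, appears at 14.35 kHz.
29.05 kHz > fs/2 = 21.7 kHz, folds to fs − 29.05 kHz = 14.35 kHz.
15.2 kHz ≤ fs/2 = 21.7 kHz, passes unchanged.
29.05 kHz and 57.75 kHz both map to 14.35 kHz.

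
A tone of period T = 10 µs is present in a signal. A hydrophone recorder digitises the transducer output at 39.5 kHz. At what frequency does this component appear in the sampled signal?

T = 10 µs → f = 1/T = 100 kHz.
100 kHz mod fs = 21 kHz.
21 kHz > fs/2 = 19.75 kHz, folds to fs − 21 kHz = 18.5 kHz.

18.5 kHz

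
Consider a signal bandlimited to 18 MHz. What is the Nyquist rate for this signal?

36 MHz

Nyquist rate = 2 × 18 MHz = 36 MHz.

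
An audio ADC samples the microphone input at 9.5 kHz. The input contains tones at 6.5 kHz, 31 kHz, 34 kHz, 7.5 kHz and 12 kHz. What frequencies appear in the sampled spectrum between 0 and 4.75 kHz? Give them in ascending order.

2 kHz, 2.5 kHz, 3 kHz, 4 kHz

fs/2 = 4.75 kHz.
6.5 kHz > fs/2 = 4.75 kHz, folds to fs − 6.5 kHz = 3 kHz.
31 kHz mod fs = 2.5 kHz.
2.5 kHz ≤ fs/2 = 4.75 kHz, appears at 2.5 kHz.
34 kHz mod fs = 5.5 kHz.
5.5 kHz > fs/2 = 4.75 kHz, folds to fs − 5.5 kHz = 4 kHz.
7.5 kHz > fs/2 = 4.75 kHz, folds to fs − 7.5 kHz = 2 kHz.
12 kHz mod fs = 2.5 kHz.
2.5 kHz ≤ fs/2 = 4.75 kHz, appears at 2.5 kHz.
Distinct values: {2 kHz, 2.5 kHz, 3 kHz, 4 kHz}.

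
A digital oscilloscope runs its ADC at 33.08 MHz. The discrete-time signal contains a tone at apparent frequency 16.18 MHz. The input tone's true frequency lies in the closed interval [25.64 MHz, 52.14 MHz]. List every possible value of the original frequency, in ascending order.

49.26 MHz, 49.98 MHz

Frequencies that alias to 16.18 MHz are k·fs ± 16.18 MHz for integer k ≥ 0.
k=0: 16.18 MHz.
k=1: 16.9 MHz, 49.26 MHz.
k=2: 49.98 MHz, 82.34 MHz.
k=3: 83.06 MHz, 115.42 MHz.
Within [25.64 MHz, 52.14 MHz]: 49.26 MHz, 49.98 MHz.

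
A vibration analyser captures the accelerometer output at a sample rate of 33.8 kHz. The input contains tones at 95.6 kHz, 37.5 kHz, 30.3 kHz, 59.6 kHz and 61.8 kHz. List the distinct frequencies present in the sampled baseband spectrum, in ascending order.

fs/2 = 16.9 kHz.
95.6 kHz mod fs = 28 kHz.
28 kHz > fs/2 = 16.9 kHz, folds to fs − 28 kHz = 5.8 kHz.
37.5 kHz mod fs = 3.7 kHz.
3.7 kHz ≤ fs/2 = 16.9 kHz, appears at 3.7 kHz.
30.3 kHz > fs/2 = 16.9 kHz, folds to fs − 30.3 kHz = 3.5 kHz.
59.6 kHz mod fs = 25.8 kHz.
25.8 kHz > fs/2 = 16.9 kHz, folds to fs − 25.8 kHz = 8 kHz.
61.8 kHz mod fs = 28 kHz.
28 kHz > fs/2 = 16.9 kHz, folds to fs − 28 kHz = 5.8 kHz.
Distinct values: {3.5 kHz, 3.7 kHz, 5.8 kHz, 8 kHz}.

3.5 kHz, 3.7 kHz, 5.8 kHz, 8 kHz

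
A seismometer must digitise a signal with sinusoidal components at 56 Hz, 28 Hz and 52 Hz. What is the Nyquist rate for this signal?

Highest-frequency component: 56 Hz.
Nyquist rate = 2 × 56 Hz = 112 Hz.

112 Hz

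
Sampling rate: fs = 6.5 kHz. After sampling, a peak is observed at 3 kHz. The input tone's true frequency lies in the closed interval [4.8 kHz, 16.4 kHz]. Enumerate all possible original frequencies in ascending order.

Frequencies that alias to 3 kHz are k·fs ± 3 kHz for integer k ≥ 0.
k=0: 3 kHz.
k=1: 3.5 kHz, 9.5 kHz.
k=2: 10 kHz, 16 kHz.
k=3: 16.5 kHz, 22.5 kHz.
Within [4.8 kHz, 16.4 kHz]: 9.5 kHz, 10 kHz, 16 kHz.

9.5 kHz, 10 kHz, 16 kHz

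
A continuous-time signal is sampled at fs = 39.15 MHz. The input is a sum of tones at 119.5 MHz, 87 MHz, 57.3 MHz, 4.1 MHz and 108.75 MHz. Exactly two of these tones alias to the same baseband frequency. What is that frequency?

fs/2 = 19.575 MHz.
119.5 MHz mod fs = 2.05 MHz.
2.05 MHz ≤ fs/2 = 19.575 MHz, appears at 2.05 MHz.
87 MHz mod fs = 8.7 MHz.
8.7 MHz ≤ fs/2 = 19.575 MHz, appears at 8.7 MHz.
57.3 MHz mod fs = 18.15 MHz.
18.15 MHz ≤ fs/2 = 19.575 MHz, appears at 18.15 MHz.
4.1 MHz ≤ fs/2 = 19.575 MHz, passes unchanged.
108.75 MHz mod fs = 30.45 MHz.
30.45 MHz > fs/2 = 19.575 MHz, folds to fs − 30.45 MHz = 8.7 MHz.
87 MHz and 108.75 MHz both map to 8.7 MHz.

8.7 MHz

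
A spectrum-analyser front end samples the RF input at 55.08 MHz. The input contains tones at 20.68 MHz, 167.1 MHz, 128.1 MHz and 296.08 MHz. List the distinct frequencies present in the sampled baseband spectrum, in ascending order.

fs/2 = 27.54 MHz.
20.68 MHz ≤ fs/2 = 27.54 MHz, passes unchanged.
167.1 MHz mod fs = 1.86 MHz.
1.86 MHz ≤ fs/2 = 27.54 MHz, appears at 1.86 MHz.
128.1 MHz mod fs = 17.94 MHz.
17.94 MHz ≤ fs/2 = 27.54 MHz, appears at 17.94 MHz.
296.08 MHz mod fs = 20.68 MHz.
20.68 MHz ≤ fs/2 = 27.54 MHz, appears at 20.68 MHz.
Distinct values: {1.86 MHz, 17.94 MHz, 20.68 MHz}.

1.86 MHz, 17.94 MHz, 20.68 MHz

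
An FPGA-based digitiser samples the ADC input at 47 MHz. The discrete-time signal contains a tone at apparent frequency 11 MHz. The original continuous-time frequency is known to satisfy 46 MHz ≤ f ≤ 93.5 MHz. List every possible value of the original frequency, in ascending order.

58 MHz, 83 MHz

Frequencies that alias to 11 MHz are k·fs ± 11 MHz for integer k ≥ 0.
k=0: 11 MHz.
k=1: 36 MHz, 58 MHz.
k=2: 83 MHz, 105 MHz.
k=3: 130 MHz, 152 MHz.
Within [46 MHz, 93.5 MHz]: 58 MHz, 83 MHz.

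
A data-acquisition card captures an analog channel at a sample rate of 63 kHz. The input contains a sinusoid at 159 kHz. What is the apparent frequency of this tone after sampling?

30 kHz

159 kHz mod fs = 33 kHz.
33 kHz > fs/2 = 31.5 kHz, folds to fs − 33 kHz = 30 kHz.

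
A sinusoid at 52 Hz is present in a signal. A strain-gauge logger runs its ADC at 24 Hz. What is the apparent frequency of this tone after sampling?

4 Hz

52 Hz mod fs = 4 Hz.
4 Hz ≤ fs/2 = 12 Hz, appears at 4 Hz.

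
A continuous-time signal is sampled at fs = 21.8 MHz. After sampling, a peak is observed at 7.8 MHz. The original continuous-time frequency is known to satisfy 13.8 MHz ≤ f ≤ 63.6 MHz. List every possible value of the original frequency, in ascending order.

Frequencies that alias to 7.8 MHz are k·fs ± 7.8 MHz for integer k ≥ 0.
k=0: 7.8 MHz.
k=1: 14 MHz, 29.6 MHz.
k=2: 35.8 MHz, 51.4 MHz.
k=3: 57.6 MHz, 73.2 MHz.
k=4: 79.4 MHz, 95 MHz.
Within [13.8 MHz, 63.6 MHz]: 14 MHz, 29.6 MHz, 35.8 MHz, 51.4 MHz, 57.6 MHz.

14 MHz, 29.6 MHz, 35.8 MHz, 51.4 MHz, 57.6 MHz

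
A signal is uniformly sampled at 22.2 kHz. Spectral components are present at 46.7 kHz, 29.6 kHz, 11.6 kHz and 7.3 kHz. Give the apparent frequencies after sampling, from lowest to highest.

fs/2 = 11.1 kHz.
46.7 kHz mod fs = 2.3 kHz.
2.3 kHz ≤ fs/2 = 11.1 kHz, appears at 2.3 kHz.
29.6 kHz mod fs = 7.4 kHz.
7.4 kHz ≤ fs/2 = 11.1 kHz, appears at 7.4 kHz.
11.6 kHz > fs/2 = 11.1 kHz, folds to fs − 11.6 kHz = 10.6 kHz.
7.3 kHz ≤ fs/2 = 11.1 kHz, passes unchanged.
Distinct values: {2.3 kHz, 7.3 kHz, 7.4 kHz, 10.6 kHz}.

2.3 kHz, 7.3 kHz, 7.4 kHz, 10.6 kHz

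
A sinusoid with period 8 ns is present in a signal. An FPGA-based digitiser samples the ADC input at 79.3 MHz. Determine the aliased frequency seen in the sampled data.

T = 8 ns → f = 1/T = 125 MHz.
125 MHz mod fs = 45.7 MHz.
45.7 MHz > fs/2 = 39.65 MHz, folds to fs − 45.7 MHz = 33.6 MHz.

33.6 MHz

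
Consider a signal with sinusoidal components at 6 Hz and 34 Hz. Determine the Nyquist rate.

68 Hz

Highest-frequency component: 34 Hz.
Nyquist rate = 2 × 34 Hz = 68 Hz.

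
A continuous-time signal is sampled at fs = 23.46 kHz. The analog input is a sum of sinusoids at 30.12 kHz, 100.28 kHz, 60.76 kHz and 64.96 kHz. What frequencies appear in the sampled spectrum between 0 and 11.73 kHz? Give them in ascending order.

5.42 kHz, 6.44 kHz, 6.66 kHz, 9.62 kHz

fs/2 = 11.73 kHz.
30.12 kHz mod fs = 6.66 kHz.
6.66 kHz ≤ fs/2 = 11.73 kHz, appears at 6.66 kHz.
100.28 kHz mod fs = 6.44 kHz.
6.44 kHz ≤ fs/2 = 11.73 kHz, appears at 6.44 kHz.
60.76 kHz mod fs = 13.84 kHz.
13.84 kHz > fs/2 = 11.73 kHz, folds to fs − 13.84 kHz = 9.62 kHz.
64.96 kHz mod fs = 18.04 kHz.
18.04 kHz > fs/2 = 11.73 kHz, folds to fs − 18.04 kHz = 5.42 kHz.
Distinct values: {5.42 kHz, 6.44 kHz, 6.66 kHz, 9.62 kHz}.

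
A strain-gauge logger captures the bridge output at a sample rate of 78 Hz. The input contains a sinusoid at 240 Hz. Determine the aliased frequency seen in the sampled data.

240 Hz mod fs = 6 Hz.
6 Hz ≤ fs/2 = 39 Hz, appears at 6 Hz.

6 Hz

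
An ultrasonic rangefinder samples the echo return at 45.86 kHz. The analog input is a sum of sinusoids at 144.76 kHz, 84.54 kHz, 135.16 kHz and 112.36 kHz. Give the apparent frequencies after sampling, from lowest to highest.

2.42 kHz, 7.18 kHz, 20.64 kHz

fs/2 = 22.93 kHz.
144.76 kHz mod fs = 7.18 kHz.
7.18 kHz ≤ fs/2 = 22.93 kHz, appears at 7.18 kHz.
84.54 kHz mod fs = 38.68 kHz.
38.68 kHz > fs/2 = 22.93 kHz, folds to fs − 38.68 kHz = 7.18 kHz.
135.16 kHz mod fs = 43.44 kHz.
43.44 kHz > fs/2 = 22.93 kHz, folds to fs − 43.44 kHz = 2.42 kHz.
112.36 kHz mod fs = 20.64 kHz.
20.64 kHz ≤ fs/2 = 22.93 kHz, appears at 20.64 kHz.
Distinct values: {2.42 kHz, 7.18 kHz, 20.64 kHz}.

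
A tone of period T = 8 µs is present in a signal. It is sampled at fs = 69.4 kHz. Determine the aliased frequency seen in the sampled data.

T = 8 µs → f = 1/T = 125 kHz.
125 kHz mod fs = 55.6 kHz.
55.6 kHz > fs/2 = 34.7 kHz, folds to fs − 55.6 kHz = 13.8 kHz.

13.8 kHz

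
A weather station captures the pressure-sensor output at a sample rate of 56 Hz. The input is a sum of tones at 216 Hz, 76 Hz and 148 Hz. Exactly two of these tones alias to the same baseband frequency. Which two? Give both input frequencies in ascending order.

76 Hz, 148 Hz

fs/2 = 28 Hz.
216 Hz mod fs = 48 Hz.
48 Hz > fs/2 = 28 Hz, folds to fs − 48 Hz = 8 Hz.
76 Hz mod fs = 20 Hz.
20 Hz ≤ fs/2 = 28 Hz, appears at 20 Hz.
148 Hz mod fs = 36 Hz.
36 Hz > fs/2 = 28 Hz, folds to fs − 36 Hz = 20 Hz.
76 Hz and 148 Hz both map to 20 Hz.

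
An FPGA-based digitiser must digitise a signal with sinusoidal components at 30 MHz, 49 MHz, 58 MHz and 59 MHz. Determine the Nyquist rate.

Highest-frequency component: 59 MHz.
Nyquist rate = 2 × 59 MHz = 118 MHz.

118 MHz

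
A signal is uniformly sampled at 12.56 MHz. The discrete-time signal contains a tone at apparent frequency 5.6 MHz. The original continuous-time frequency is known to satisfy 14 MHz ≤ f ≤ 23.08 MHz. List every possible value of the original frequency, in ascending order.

Frequencies that alias to 5.6 MHz are k·fs ± 5.6 MHz for integer k ≥ 0.
k=0: 5.6 MHz.
k=1: 6.96 MHz, 18.16 MHz.
k=2: 19.52 MHz, 30.72 MHz.
k=3: 32.08 MHz, 43.28 MHz.
Within [14 MHz, 23.08 MHz]: 18.16 MHz, 19.52 MHz.

18.16 MHz, 19.52 MHz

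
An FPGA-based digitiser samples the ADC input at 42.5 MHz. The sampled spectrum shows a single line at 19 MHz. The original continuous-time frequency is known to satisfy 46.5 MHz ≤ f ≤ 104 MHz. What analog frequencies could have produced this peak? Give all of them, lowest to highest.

61.5 MHz, 66 MHz, 104 MHz

Frequencies that alias to 19 MHz are k·fs ± 19 MHz for integer k ≥ 0.
k=0: 19 MHz.
k=1: 23.5 MHz, 61.5 MHz.
k=2: 66 MHz, 104 MHz.
k=3: 108.5 MHz, 146.5 MHz.
Within [46.5 MHz, 104 MHz]: 61.5 MHz, 66 MHz, 104 MHz.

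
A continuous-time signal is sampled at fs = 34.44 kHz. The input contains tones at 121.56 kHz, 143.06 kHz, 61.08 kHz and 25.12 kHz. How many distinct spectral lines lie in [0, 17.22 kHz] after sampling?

4

fs/2 = 17.22 kHz.
121.56 kHz mod fs = 18.24 kHz.
18.24 kHz > fs/2 = 17.22 kHz, folds to fs − 18.24 kHz = 16.2 kHz.
143.06 kHz mod fs = 5.3 kHz.
5.3 kHz ≤ fs/2 = 17.22 kHz, appears at 5.3 kHz.
61.08 kHz mod fs = 26.64 kHz.
26.64 kHz > fs/2 = 17.22 kHz, folds to fs − 26.64 kHz = 7.8 kHz.
25.12 kHz > fs/2 = 17.22 kHz, folds to fs − 25.12 kHz = 9.32 kHz.
Distinct values: {5.3 kHz, 7.8 kHz, 9.32 kHz, 16.2 kHz} → 4.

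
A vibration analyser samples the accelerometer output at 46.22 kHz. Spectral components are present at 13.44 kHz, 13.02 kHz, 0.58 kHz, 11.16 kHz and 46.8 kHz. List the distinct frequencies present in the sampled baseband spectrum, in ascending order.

fs/2 = 23.11 kHz.
13.44 kHz ≤ fs/2 = 23.11 kHz, passes unchanged.
13.02 kHz ≤ fs/2 = 23.11 kHz, passes unchanged.
0.58 kHz ≤ fs/2 = 23.11 kHz, passes unchanged.
11.16 kHz ≤ fs/2 = 23.11 kHz, passes unchanged.
46.8 kHz mod fs = 0.58 kHz.
0.58 kHz ≤ fs/2 = 23.11 kHz, appears at 0.58 kHz.
Distinct values: {0.58 kHz, 11.16 kHz, 13.02 kHz, 13.44 kHz}.

0.58 kHz, 11.16 kHz, 13.02 kHz, 13.44 kHz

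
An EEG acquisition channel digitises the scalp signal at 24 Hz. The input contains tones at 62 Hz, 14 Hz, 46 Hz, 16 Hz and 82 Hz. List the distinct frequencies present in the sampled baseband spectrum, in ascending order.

fs/2 = 12 Hz.
62 Hz mod fs = 14 Hz.
14 Hz > fs/2 = 12 Hz, folds to fs − 14 Hz = 10 Hz.
14 Hz > fs/2 = 12 Hz, folds to fs − 14 Hz = 10 Hz.
46 Hz mod fs = 22 Hz.
22 Hz > fs/2 = 12 Hz, folds to fs − 22 Hz = 2 Hz.
16 Hz > fs/2 = 12 Hz, folds to fs − 16 Hz = 8 Hz.
82 Hz mod fs = 10 Hz.
10 Hz ≤ fs/2 = 12 Hz, appears at 10 Hz.
Distinct values: {2 Hz, 8 Hz, 10 Hz}.

2 Hz, 8 Hz, 10 Hz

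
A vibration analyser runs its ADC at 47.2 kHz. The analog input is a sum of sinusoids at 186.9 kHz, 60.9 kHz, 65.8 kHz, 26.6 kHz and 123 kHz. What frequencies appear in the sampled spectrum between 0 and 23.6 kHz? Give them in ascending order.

1.9 kHz, 13.7 kHz, 18.6 kHz, 20.6 kHz

fs/2 = 23.6 kHz.
186.9 kHz mod fs = 45.3 kHz.
45.3 kHz > fs/2 = 23.6 kHz, folds to fs − 45.3 kHz = 1.9 kHz.
60.9 kHz mod fs = 13.7 kHz.
13.7 kHz ≤ fs/2 = 23.6 kHz, appears at 13.7 kHz.
65.8 kHz mod fs = 18.6 kHz.
18.6 kHz ≤ fs/2 = 23.6 kHz, appears at 18.6 kHz.
26.6 kHz > fs/2 = 23.6 kHz, folds to fs − 26.6 kHz = 20.6 kHz.
123 kHz mod fs = 28.6 kHz.
28.6 kHz > fs/2 = 23.6 kHz, folds to fs − 28.6 kHz = 18.6 kHz.
Distinct values: {1.9 kHz, 13.7 kHz, 18.6 kHz, 20.6 kHz}.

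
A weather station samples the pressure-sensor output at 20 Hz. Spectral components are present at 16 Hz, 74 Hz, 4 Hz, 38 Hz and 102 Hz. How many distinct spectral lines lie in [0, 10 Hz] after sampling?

3

fs/2 = 10 Hz.
16 Hz > fs/2 = 10 Hz, folds to fs − 16 Hz = 4 Hz.
74 Hz mod fs = 14 Hz.
14 Hz > fs/2 = 10 Hz, folds to fs − 14 Hz = 6 Hz.
4 Hz ≤ fs/2 = 10 Hz, passes unchanged.
38 Hz mod fs = 18 Hz.
18 Hz > fs/2 = 10 Hz, folds to fs − 18 Hz = 2 Hz.
102 Hz mod fs = 2 Hz.
2 Hz ≤ fs/2 = 10 Hz, appears at 2 Hz.
Distinct values: {2 Hz, 4 Hz, 6 Hz} → 3.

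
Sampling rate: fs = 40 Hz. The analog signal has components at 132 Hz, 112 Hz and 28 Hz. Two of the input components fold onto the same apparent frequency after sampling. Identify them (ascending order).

fs/2 = 20 Hz.
132 Hz mod fs = 12 Hz.
12 Hz ≤ fs/2 = 20 Hz, appears at 12 Hz.
112 Hz mod fs = 32 Hz.
32 Hz > fs/2 = 20 Hz, folds to fs − 32 Hz = 8 Hz.
28 Hz > fs/2 = 20 Hz, folds to fs − 28 Hz = 12 Hz.
28 Hz and 132 Hz both map to 12 Hz.

28 Hz, 132 Hz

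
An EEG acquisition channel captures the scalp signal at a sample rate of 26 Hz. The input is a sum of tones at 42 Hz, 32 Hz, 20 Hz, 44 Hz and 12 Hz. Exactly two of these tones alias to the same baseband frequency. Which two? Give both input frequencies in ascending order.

fs/2 = 13 Hz.
42 Hz mod fs = 16 Hz.
16 Hz > fs/2 = 13 Hz, folds to fs − 16 Hz = 10 Hz.
32 Hz mod fs = 6 Hz.
6 Hz ≤ fs/2 = 13 Hz, appears at 6 Hz.
20 Hz > fs/2 = 13 Hz, folds to fs − 20 Hz = 6 Hz.
44 Hz mod fs = 18 Hz.
18 Hz > fs/2 = 13 Hz, folds to fs − 18 Hz = 8 Hz.
12 Hz ≤ fs/2 = 13 Hz, passes unchanged.
20 Hz and 32 Hz both map to 6 Hz.

20 Hz, 32 Hz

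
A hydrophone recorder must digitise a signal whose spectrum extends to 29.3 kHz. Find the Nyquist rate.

Nyquist rate = 2 × 29.3 kHz = 58.6 kHz.

58.6 kHz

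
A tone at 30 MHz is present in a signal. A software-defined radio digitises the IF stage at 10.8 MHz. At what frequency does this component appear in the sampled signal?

30 MHz mod fs = 8.4 MHz.
8.4 MHz > fs/2 = 5.4 MHz, folds to fs − 8.4 MHz = 2.4 MHz.

2.4 MHz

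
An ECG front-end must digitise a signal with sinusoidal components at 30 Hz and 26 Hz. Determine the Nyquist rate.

Highest-frequency component: 30 Hz.
Nyquist rate = 2 × 30 Hz = 60 Hz.

60 Hz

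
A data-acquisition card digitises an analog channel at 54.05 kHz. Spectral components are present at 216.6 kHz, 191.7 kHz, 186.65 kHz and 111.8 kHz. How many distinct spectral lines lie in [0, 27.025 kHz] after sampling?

fs/2 = 27.025 kHz.
216.6 kHz mod fs = 0.4 kHz.
0.4 kHz ≤ fs/2 = 27.025 kHz, appears at 0.4 kHz.
191.7 kHz mod fs = 29.55 kHz.
29.55 kHz > fs/2 = 27.025 kHz, folds to fs − 29.55 kHz = 24.5 kHz.
186.65 kHz mod fs = 24.5 kHz.
24.5 kHz ≤ fs/2 = 27.025 kHz, appears at 24.5 kHz.
111.8 kHz mod fs = 3.7 kHz.
3.7 kHz ≤ fs/2 = 27.025 kHz, appears at 3.7 kHz.
Distinct values: {0.4 kHz, 3.7 kHz, 24.5 kHz} → 3.

3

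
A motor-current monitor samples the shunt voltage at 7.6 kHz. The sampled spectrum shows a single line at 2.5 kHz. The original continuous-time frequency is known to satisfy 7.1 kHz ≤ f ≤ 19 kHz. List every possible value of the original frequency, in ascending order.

Frequencies that alias to 2.5 kHz are k·fs ± 2.5 kHz for integer k ≥ 0.
k=0: 2.5 kHz.
k=1: 5.1 kHz, 10.1 kHz.
k=2: 12.7 kHz, 17.7 kHz.
k=3: 20.3 kHz, 25.3 kHz.
Within [7.1 kHz, 19 kHz]: 10.1 kHz, 12.7 kHz, 17.7 kHz.

10.1 kHz, 12.7 kHz, 17.7 kHz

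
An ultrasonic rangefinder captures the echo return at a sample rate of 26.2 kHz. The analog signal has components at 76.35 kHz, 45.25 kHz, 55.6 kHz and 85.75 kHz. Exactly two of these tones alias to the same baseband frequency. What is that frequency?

fs/2 = 13.1 kHz.
76.35 kHz mod fs = 23.95 kHz.
23.95 kHz > fs/2 = 13.1 kHz, folds to fs − 23.95 kHz = 2.25 kHz.
45.25 kHz mod fs = 19.05 kHz.
19.05 kHz > fs/2 = 13.1 kHz, folds to fs − 19.05 kHz = 7.15 kHz.
55.6 kHz mod fs = 3.2 kHz.
3.2 kHz ≤ fs/2 = 13.1 kHz, appears at 3.2 kHz.
85.75 kHz mod fs = 7.15 kHz.
7.15 kHz ≤ fs/2 = 13.1 kHz, appears at 7.15 kHz.
45.25 kHz and 85.75 kHz both map to 7.15 kHz.

7.15 kHz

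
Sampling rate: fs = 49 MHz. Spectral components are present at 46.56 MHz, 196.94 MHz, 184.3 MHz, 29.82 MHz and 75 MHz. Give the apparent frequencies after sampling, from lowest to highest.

0.94 MHz, 2.44 MHz, 11.7 MHz, 19.18 MHz, 23 MHz

fs/2 = 24.5 MHz.
46.56 MHz > fs/2 = 24.5 MHz, folds to fs − 46.56 MHz = 2.44 MHz.
196.94 MHz mod fs = 0.94 MHz.
0.94 MHz ≤ fs/2 = 24.5 MHz, appears at 0.94 MHz.
184.3 MHz mod fs = 37.3 MHz.
37.3 MHz > fs/2 = 24.5 MHz, folds to fs − 37.3 MHz = 11.7 MHz.
29.82 MHz > fs/2 = 24.5 MHz, folds to fs − 29.82 MHz = 19.18 MHz.
75 MHz mod fs = 26 MHz.
26 MHz > fs/2 = 24.5 MHz, folds to fs − 26 MHz = 23 MHz.
Distinct values: {0.94 MHz, 2.44 MHz, 11.7 MHz, 19.18 MHz, 23 MHz}.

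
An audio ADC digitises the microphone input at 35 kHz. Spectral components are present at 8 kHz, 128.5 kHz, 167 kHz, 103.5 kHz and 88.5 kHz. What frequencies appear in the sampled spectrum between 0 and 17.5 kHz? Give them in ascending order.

fs/2 = 17.5 kHz.
8 kHz ≤ fs/2 = 17.5 kHz, passes unchanged.
128.5 kHz mod fs = 23.5 kHz.
23.5 kHz > fs/2 = 17.5 kHz, folds to fs − 23.5 kHz = 11.5 kHz.
167 kHz mod fs = 27 kHz.
27 kHz > fs/2 = 17.5 kHz, folds to fs − 27 kHz = 8 kHz.
103.5 kHz mod fs = 33.5 kHz.
33.5 kHz > fs/2 = 17.5 kHz, folds to fs − 33.5 kHz = 1.5 kHz.
88.5 kHz mod fs = 18.5 kHz.
18.5 kHz > fs/2 = 17.5 kHz, folds to fs − 18.5 kHz = 16.5 kHz.
Distinct values: {1.5 kHz, 8 kHz, 11.5 kHz, 16.5 kHz}.

1.5 kHz, 8 kHz, 11.5 kHz, 16.5 kHz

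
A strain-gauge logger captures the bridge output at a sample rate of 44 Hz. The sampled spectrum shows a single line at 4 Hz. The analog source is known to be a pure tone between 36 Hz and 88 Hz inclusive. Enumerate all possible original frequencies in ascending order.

40 Hz, 48 Hz, 84 Hz

Frequencies that alias to 4 Hz are k·fs ± 4 Hz for integer k ≥ 0.
k=0: 4 Hz.
k=1: 40 Hz, 48 Hz.
k=2: 84 Hz, 92 Hz.
k=3: 128 Hz, 136 Hz.
Within [36 Hz, 88 Hz]: 40 Hz, 48 Hz, 84 Hz.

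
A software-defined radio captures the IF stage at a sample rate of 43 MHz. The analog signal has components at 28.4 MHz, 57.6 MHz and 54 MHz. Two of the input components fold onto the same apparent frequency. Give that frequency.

14.6 MHz

fs/2 = 21.5 MHz.
28.4 MHz > fs/2 = 21.5 MHz, folds to fs − 28.4 MHz = 14.6 MHz.
57.6 MHz mod fs = 14.6 MHz.
14.6 MHz ≤ fs/2 = 21.5 MHz, appears at 14.6 MHz.
54 MHz mod fs = 11 MHz.
11 MHz ≤ fs/2 = 21.5 MHz, appears at 11 MHz.
28.4 MHz and 57.6 MHz both map to 14.6 MHz.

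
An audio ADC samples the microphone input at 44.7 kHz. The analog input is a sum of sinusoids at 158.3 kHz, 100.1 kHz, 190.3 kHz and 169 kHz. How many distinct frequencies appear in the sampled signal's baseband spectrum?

4

fs/2 = 22.35 kHz.
158.3 kHz mod fs = 24.2 kHz.
24.2 kHz > fs/2 = 22.35 kHz, folds to fs − 24.2 kHz = 20.5 kHz.
100.1 kHz mod fs = 10.7 kHz.
10.7 kHz ≤ fs/2 = 22.35 kHz, appears at 10.7 kHz.
190.3 kHz mod fs = 11.5 kHz.
11.5 kHz ≤ fs/2 = 22.35 kHz, appears at 11.5 kHz.
169 kHz mod fs = 34.9 kHz.
34.9 kHz > fs/2 = 22.35 kHz, folds to fs − 34.9 kHz = 9.8 kHz.
Distinct values: {9.8 kHz, 10.7 kHz, 11.5 kHz, 20.5 kHz} → 4.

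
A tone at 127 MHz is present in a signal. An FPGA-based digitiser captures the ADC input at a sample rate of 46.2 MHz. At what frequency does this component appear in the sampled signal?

127 MHz mod fs = 34.6 MHz.
34.6 MHz > fs/2 = 23.1 MHz, folds to fs − 34.6 MHz = 11.6 MHz.

11.6 MHz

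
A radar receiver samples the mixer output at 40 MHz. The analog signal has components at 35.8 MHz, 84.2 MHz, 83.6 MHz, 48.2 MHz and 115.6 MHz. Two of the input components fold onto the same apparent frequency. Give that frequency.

4.2 MHz

fs/2 = 20 MHz.
35.8 MHz > fs/2 = 20 MHz, folds to fs − 35.8 MHz = 4.2 MHz.
84.2 MHz mod fs = 4.2 MHz.
4.2 MHz ≤ fs/2 = 20 MHz, appears at 4.2 MHz.
83.6 MHz mod fs = 3.6 MHz.
3.6 MHz ≤ fs/2 = 20 MHz, appears at 3.6 MHz.
48.2 MHz mod fs = 8.2 MHz.
8.2 MHz ≤ fs/2 = 20 MHz, appears at 8.2 MHz.
115.6 MHz mod fs = 35.6 MHz.
35.6 MHz > fs/2 = 20 MHz, folds to fs − 35.6 MHz = 4.4 MHz.
35.8 MHz and 84.2 MHz both map to 4.2 MHz.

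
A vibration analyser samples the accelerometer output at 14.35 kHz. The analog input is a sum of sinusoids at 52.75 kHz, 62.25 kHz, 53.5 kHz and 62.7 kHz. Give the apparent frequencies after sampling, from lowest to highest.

3.9 kHz, 4.65 kHz, 4.85 kHz, 5.3 kHz

fs/2 = 7.175 kHz.
52.75 kHz mod fs = 9.7 kHz.
9.7 kHz > fs/2 = 7.175 kHz, folds to fs − 9.7 kHz = 4.65 kHz.
62.25 kHz mod fs = 4.85 kHz.
4.85 kHz ≤ fs/2 = 7.175 kHz, appears at 4.85 kHz.
53.5 kHz mod fs = 10.45 kHz.
10.45 kHz > fs/2 = 7.175 kHz, folds to fs − 10.45 kHz = 3.9 kHz.
62.7 kHz mod fs = 5.3 kHz.
5.3 kHz ≤ fs/2 = 7.175 kHz, appears at 5.3 kHz.
Distinct values: {3.9 kHz, 4.65 kHz, 4.85 kHz, 5.3 kHz}.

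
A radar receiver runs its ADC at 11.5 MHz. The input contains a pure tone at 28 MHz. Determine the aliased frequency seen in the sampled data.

5 MHz

28 MHz mod fs = 5 MHz.
5 MHz ≤ fs/2 = 5.75 MHz, appears at 5 MHz.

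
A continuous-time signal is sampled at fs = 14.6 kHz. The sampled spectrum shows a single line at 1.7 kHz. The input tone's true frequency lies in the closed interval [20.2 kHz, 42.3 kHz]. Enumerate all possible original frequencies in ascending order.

27.5 kHz, 30.9 kHz, 42.1 kHz

Frequencies that alias to 1.7 kHz are k·fs ± 1.7 kHz for integer k ≥ 0.
k=0: 1.7 kHz.
k=1: 12.9 kHz, 16.3 kHz.
k=2: 27.5 kHz, 30.9 kHz.
k=3: 42.1 kHz, 45.5 kHz.
k=4: 56.7 kHz, 60.1 kHz.
Within [20.2 kHz, 42.3 kHz]: 27.5 kHz, 30.9 kHz, 42.1 kHz.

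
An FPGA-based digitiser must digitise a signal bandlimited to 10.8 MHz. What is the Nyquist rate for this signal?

21.6 MHz

Nyquist rate = 2 × 10.8 MHz = 21.6 MHz.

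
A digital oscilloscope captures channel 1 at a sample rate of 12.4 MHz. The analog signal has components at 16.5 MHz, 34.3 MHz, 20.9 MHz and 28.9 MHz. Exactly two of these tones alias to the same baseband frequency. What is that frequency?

4.1 MHz

fs/2 = 6.2 MHz.
16.5 MHz mod fs = 4.1 MHz.
4.1 MHz ≤ fs/2 = 6.2 MHz, appears at 4.1 MHz.
34.3 MHz mod fs = 9.5 MHz.
9.5 MHz > fs/2 = 6.2 MHz, folds to fs − 9.5 MHz = 2.9 MHz.
20.9 MHz mod fs = 8.5 MHz.
8.5 MHz > fs/2 = 6.2 MHz, folds to fs − 8.5 MHz = 3.9 MHz.
28.9 MHz mod fs = 4.1 MHz.
4.1 MHz ≤ fs/2 = 6.2 MHz, appears at 4.1 MHz.
16.5 MHz and 28.9 MHz both map to 4.1 MHz.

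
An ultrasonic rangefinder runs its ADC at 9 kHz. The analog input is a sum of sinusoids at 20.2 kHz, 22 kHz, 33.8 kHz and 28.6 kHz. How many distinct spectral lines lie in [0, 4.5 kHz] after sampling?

fs/2 = 4.5 kHz.
20.2 kHz mod fs = 2.2 kHz.
2.2 kHz ≤ fs/2 = 4.5 kHz, appears at 2.2 kHz.
22 kHz mod fs = 4 kHz.
4 kHz ≤ fs/2 = 4.5 kHz, appears at 4 kHz.
33.8 kHz mod fs = 6.8 kHz.
6.8 kHz > fs/2 = 4.5 kHz, folds to fs − 6.8 kHz = 2.2 kHz.
28.6 kHz mod fs = 1.6 kHz.
1.6 kHz ≤ fs/2 = 4.5 kHz, appears at 1.6 kHz.
Distinct values: {1.6 kHz, 2.2 kHz, 4 kHz} → 3.

3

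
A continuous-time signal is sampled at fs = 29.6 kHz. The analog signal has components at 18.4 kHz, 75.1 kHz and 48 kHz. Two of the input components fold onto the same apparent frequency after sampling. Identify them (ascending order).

18.4 kHz, 48 kHz

fs/2 = 14.8 kHz.
18.4 kHz > fs/2 = 14.8 kHz, folds to fs − 18.4 kHz = 11.2 kHz.
75.1 kHz mod fs = 15.9 kHz.
15.9 kHz > fs/2 = 14.8 kHz, folds to fs − 15.9 kHz = 13.7 kHz.
48 kHz mod fs = 18.4 kHz.
18.4 kHz > fs/2 = 14.8 kHz, folds to fs − 18.4 kHz = 11.2 kHz.
18.4 kHz and 48 kHz both map to 11.2 kHz.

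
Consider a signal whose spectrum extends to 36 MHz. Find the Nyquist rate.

72 MHz

Nyquist rate = 2 × 36 MHz = 72 MHz.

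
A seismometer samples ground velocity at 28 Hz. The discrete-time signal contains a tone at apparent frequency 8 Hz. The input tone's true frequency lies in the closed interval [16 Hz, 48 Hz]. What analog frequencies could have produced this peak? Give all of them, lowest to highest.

Frequencies that alias to 8 Hz are k·fs ± 8 Hz for integer k ≥ 0.
k=0: 8 Hz.
k=1: 20 Hz, 36 Hz.
k=2: 48 Hz, 64 Hz.
k=3: 76 Hz, 92 Hz.
Within [16 Hz, 48 Hz]: 20 Hz, 36 Hz, 48 Hz.

20 Hz, 36 Hz, 48 Hz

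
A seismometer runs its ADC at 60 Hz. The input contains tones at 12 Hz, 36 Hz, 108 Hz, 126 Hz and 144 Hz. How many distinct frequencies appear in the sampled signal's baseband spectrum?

fs/2 = 30 Hz.
12 Hz ≤ fs/2 = 30 Hz, passes unchanged.
36 Hz > fs/2 = 30 Hz, folds to fs − 36 Hz = 24 Hz.
108 Hz mod fs = 48 Hz.
48 Hz > fs/2 = 30 Hz, folds to fs − 48 Hz = 12 Hz.
126 Hz mod fs = 6 Hz.
6 Hz ≤ fs/2 = 30 Hz, appears at 6 Hz.
144 Hz mod fs = 24 Hz.
24 Hz ≤ fs/2 = 30 Hz, appears at 24 Hz.
Distinct values: {6 Hz, 12 Hz, 24 Hz} → 3.

3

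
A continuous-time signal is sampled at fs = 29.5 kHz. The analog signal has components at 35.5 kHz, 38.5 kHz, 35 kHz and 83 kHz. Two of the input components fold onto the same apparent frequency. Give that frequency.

5.5 kHz

fs/2 = 14.75 kHz.
35.5 kHz mod fs = 6 kHz.
6 kHz ≤ fs/2 = 14.75 kHz, appears at 6 kHz.
38.5 kHz mod fs = 9 kHz.
9 kHz ≤ fs/2 = 14.75 kHz, appears at 9 kHz.
35 kHz mod fs = 5.5 kHz.
5.5 kHz ≤ fs/2 = 14.75 kHz, appears at 5.5 kHz.
83 kHz mod fs = 24 kHz.
24 kHz > fs/2 = 14.75 kHz, folds to fs − 24 kHz = 5.5 kHz.
35 kHz and 83 kHz both map to 5.5 kHz.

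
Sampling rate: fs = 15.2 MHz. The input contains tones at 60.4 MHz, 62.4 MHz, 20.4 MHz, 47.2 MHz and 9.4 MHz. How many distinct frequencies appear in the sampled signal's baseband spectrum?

fs/2 = 7.6 MHz.
60.4 MHz mod fs = 14.8 MHz.
14.8 MHz > fs/2 = 7.6 MHz, folds to fs − 14.8 MHz = 0.4 MHz.
62.4 MHz mod fs = 1.6 MHz.
1.6 MHz ≤ fs/2 = 7.6 MHz, appears at 1.6 MHz.
20.4 MHz mod fs = 5.2 MHz.
5.2 MHz ≤ fs/2 = 7.6 MHz, appears at 5.2 MHz.
47.2 MHz mod fs = 1.6 MHz.
1.6 MHz ≤ fs/2 = 7.6 MHz, appears at 1.6 MHz.
9.4 MHz > fs/2 = 7.6 MHz, folds to fs − 9.4 MHz = 5.8 MHz.
Distinct values: {0.4 MHz, 1.6 MHz, 5.2 MHz, 5.8 MHz} → 4.

4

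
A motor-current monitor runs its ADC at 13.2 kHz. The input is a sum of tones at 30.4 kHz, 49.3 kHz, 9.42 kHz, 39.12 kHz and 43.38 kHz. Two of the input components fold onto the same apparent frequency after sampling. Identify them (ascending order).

9.42 kHz, 43.38 kHz

fs/2 = 6.6 kHz.
30.4 kHz mod fs = 4 kHz.
4 kHz ≤ fs/2 = 6.6 kHz, appears at 4 kHz.
49.3 kHz mod fs = 9.7 kHz.
9.7 kHz > fs/2 = 6.6 kHz, folds to fs − 9.7 kHz = 3.5 kHz.
9.42 kHz > fs/2 = 6.6 kHz, folds to fs − 9.42 kHz = 3.78 kHz.
39.12 kHz mod fs = 12.72 kHz.
12.72 kHz > fs/2 = 6.6 kHz, folds to fs − 12.72 kHz = 0.48 kHz.
43.38 kHz mod fs = 3.78 kHz.
3.78 kHz ≤ fs/2 = 6.6 kHz, appears at 3.78 kHz.
9.42 kHz and 43.38 kHz both map to 3.78 kHz.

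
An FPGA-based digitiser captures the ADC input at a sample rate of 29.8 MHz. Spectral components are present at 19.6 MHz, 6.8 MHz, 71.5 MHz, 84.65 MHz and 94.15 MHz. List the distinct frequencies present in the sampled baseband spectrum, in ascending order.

4.75 MHz, 6.8 MHz, 10.2 MHz, 11.9 MHz

fs/2 = 14.9 MHz.
19.6 MHz > fs/2 = 14.9 MHz, folds to fs − 19.6 MHz = 10.2 MHz.
6.8 MHz ≤ fs/2 = 14.9 MHz, passes unchanged.
71.5 MHz mod fs = 11.9 MHz.
11.9 MHz ≤ fs/2 = 14.9 MHz, appears at 11.9 MHz.
84.65 MHz mod fs = 25.05 MHz.
25.05 MHz > fs/2 = 14.9 MHz, folds to fs − 25.05 MHz = 4.75 MHz.
94.15 MHz mod fs = 4.75 MHz.
4.75 MHz ≤ fs/2 = 14.9 MHz, appears at 4.75 MHz.
Distinct values: {4.75 MHz, 6.8 MHz, 10.2 MHz, 11.9 MHz}.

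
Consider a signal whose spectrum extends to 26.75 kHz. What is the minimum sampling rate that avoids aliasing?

53.5 kHz

Nyquist rate = 2 × 26.75 kHz = 53.5 kHz.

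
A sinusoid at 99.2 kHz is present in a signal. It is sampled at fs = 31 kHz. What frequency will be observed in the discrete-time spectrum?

6.2 kHz

99.2 kHz mod fs = 6.2 kHz.
6.2 kHz ≤ fs/2 = 15.5 kHz, appears at 6.2 kHz.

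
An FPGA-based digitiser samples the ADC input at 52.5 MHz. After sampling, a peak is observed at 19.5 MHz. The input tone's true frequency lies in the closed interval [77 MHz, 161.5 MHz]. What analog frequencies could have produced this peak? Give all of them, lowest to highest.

Frequencies that alias to 19.5 MHz are k·fs ± 19.5 MHz for integer k ≥ 0.
k=0: 19.5 MHz.
k=1: 33 MHz, 72 MHz.
k=2: 85.5 MHz, 124.5 MHz.
k=3: 138 MHz, 177 MHz.
k=4: 190.5 MHz, 229.5 MHz.
Within [77 MHz, 161.5 MHz]: 85.5 MHz, 124.5 MHz, 138 MHz.

85.5 MHz, 124.5 MHz, 138 MHz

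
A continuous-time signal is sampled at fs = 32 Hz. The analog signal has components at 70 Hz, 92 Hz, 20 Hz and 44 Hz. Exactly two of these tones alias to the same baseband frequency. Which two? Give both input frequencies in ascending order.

20 Hz, 44 Hz

fs/2 = 16 Hz.
70 Hz mod fs = 6 Hz.
6 Hz ≤ fs/2 = 16 Hz, appears at 6 Hz.
92 Hz mod fs = 28 Hz.
28 Hz > fs/2 = 16 Hz, folds to fs − 28 Hz = 4 Hz.
20 Hz > fs/2 = 16 Hz, folds to fs − 20 Hz = 12 Hz.
44 Hz mod fs = 12 Hz.
12 Hz ≤ fs/2 = 16 Hz, appears at 12 Hz.
20 Hz and 44 Hz both map to 12 Hz.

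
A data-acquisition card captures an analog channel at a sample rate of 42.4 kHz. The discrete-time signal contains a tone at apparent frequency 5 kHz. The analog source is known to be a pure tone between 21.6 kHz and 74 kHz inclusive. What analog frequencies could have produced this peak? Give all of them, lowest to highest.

37.4 kHz, 47.4 kHz

Frequencies that alias to 5 kHz are k·fs ± 5 kHz for integer k ≥ 0.
k=0: 5 kHz.
k=1: 37.4 kHz, 47.4 kHz.
k=2: 79.8 kHz, 89.8 kHz.
Within [21.6 kHz, 74 kHz]: 37.4 kHz, 47.4 kHz.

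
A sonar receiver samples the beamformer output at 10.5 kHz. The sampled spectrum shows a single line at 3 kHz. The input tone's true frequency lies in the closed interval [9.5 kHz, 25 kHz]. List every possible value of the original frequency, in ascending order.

Frequencies that alias to 3 kHz are k·fs ± 3 kHz for integer k ≥ 0.
k=0: 3 kHz.
k=1: 7.5 kHz, 13.5 kHz.
k=2: 18 kHz, 24 kHz.
k=3: 28.5 kHz, 34.5 kHz.
Within [9.5 kHz, 25 kHz]: 13.5 kHz, 18 kHz, 24 kHz.

13.5 kHz, 18 kHz, 24 kHz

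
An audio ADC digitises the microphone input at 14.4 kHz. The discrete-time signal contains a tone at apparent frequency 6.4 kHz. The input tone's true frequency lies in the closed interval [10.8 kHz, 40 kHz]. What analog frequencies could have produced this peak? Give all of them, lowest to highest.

20.8 kHz, 22.4 kHz, 35.2 kHz, 36.8 kHz

Frequencies that alias to 6.4 kHz are k·fs ± 6.4 kHz for integer k ≥ 0.
k=0: 6.4 kHz.
k=1: 8 kHz, 20.8 kHz.
k=2: 22.4 kHz, 35.2 kHz.
k=3: 36.8 kHz, 49.6 kHz.
k=4: 51.2 kHz, 64 kHz.
Within [10.8 kHz, 40 kHz]: 20.8 kHz, 22.4 kHz, 35.2 kHz, 36.8 kHz.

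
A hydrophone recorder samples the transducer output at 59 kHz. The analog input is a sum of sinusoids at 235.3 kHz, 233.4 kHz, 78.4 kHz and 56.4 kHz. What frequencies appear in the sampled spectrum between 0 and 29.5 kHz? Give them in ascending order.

0.7 kHz, 2.6 kHz, 19.4 kHz

fs/2 = 29.5 kHz.
235.3 kHz mod fs = 58.3 kHz.
58.3 kHz > fs/2 = 29.5 kHz, folds to fs − 58.3 kHz = 0.7 kHz.
233.4 kHz mod fs = 56.4 kHz.
56.4 kHz > fs/2 = 29.5 kHz, folds to fs − 56.4 kHz = 2.6 kHz.
78.4 kHz mod fs = 19.4 kHz.
19.4 kHz ≤ fs/2 = 29.5 kHz, appears at 19.4 kHz.
56.4 kHz > fs/2 = 29.5 kHz, folds to fs − 56.4 kHz = 2.6 kHz.
Distinct values: {0.7 kHz, 2.6 kHz, 19.4 kHz}.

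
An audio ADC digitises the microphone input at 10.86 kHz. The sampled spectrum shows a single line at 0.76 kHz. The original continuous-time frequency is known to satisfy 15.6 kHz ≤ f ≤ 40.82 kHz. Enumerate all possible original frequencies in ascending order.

Frequencies that alias to 0.76 kHz are k·fs ± 0.76 kHz for integer k ≥ 0.
k=0: 0.76 kHz.
k=1: 10.1 kHz, 11.62 kHz.
k=2: 20.96 kHz, 22.48 kHz.
k=3: 31.82 kHz, 33.34 kHz.
k=4: 42.68 kHz, 44.2 kHz.
Within [15.6 kHz, 40.82 kHz]: 20.96 kHz, 22.48 kHz, 31.82 kHz, 33.34 kHz.

20.96 kHz, 22.48 kHz, 31.82 kHz, 33.34 kHz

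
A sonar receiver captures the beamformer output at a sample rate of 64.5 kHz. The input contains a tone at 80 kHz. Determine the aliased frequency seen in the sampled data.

15.5 kHz

80 kHz mod fs = 15.5 kHz.
15.5 kHz ≤ fs/2 = 32.25 kHz, appears at 15.5 kHz.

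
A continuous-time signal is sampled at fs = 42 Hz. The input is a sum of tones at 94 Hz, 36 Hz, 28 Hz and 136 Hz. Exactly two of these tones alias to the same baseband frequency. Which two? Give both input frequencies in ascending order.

94 Hz, 136 Hz

fs/2 = 21 Hz.
94 Hz mod fs = 10 Hz.
10 Hz ≤ fs/2 = 21 Hz, appears at 10 Hz.
36 Hz > fs/2 = 21 Hz, folds to fs − 36 Hz = 6 Hz.
28 Hz > fs/2 = 21 Hz, folds to fs − 28 Hz = 14 Hz.
136 Hz mod fs = 10 Hz.
10 Hz ≤ fs/2 = 21 Hz, appears at 10 Hz.
94 Hz and 136 Hz both map to 10 Hz.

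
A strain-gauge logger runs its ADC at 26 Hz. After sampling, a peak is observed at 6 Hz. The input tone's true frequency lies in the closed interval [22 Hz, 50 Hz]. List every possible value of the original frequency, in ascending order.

32 Hz, 46 Hz

Frequencies that alias to 6 Hz are k·fs ± 6 Hz for integer k ≥ 0.
k=0: 6 Hz.
k=1: 20 Hz, 32 Hz.
k=2: 46 Hz, 58 Hz.
k=3: 72 Hz, 84 Hz.
Within [22 Hz, 50 Hz]: 32 Hz, 46 Hz.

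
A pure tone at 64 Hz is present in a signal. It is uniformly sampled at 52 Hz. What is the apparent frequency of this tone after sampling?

12 Hz

64 Hz mod fs = 12 Hz.
12 Hz ≤ fs/2 = 26 Hz, appears at 12 Hz.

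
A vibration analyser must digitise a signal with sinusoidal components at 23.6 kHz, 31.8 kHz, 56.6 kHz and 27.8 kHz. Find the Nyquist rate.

Highest-frequency component: 56.6 kHz.
Nyquist rate = 2 × 56.6 kHz = 113.2 kHz.

113.2 kHz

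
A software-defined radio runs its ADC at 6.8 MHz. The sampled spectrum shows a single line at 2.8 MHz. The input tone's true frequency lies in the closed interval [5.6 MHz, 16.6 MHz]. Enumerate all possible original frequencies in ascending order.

9.6 MHz, 10.8 MHz, 16.4 MHz

Frequencies that alias to 2.8 MHz are k·fs ± 2.8 MHz for integer k ≥ 0.
k=0: 2.8 MHz.
k=1: 4 MHz, 9.6 MHz.
k=2: 10.8 MHz, 16.4 MHz.
k=3: 17.6 MHz, 23.2 MHz.
Within [5.6 MHz, 16.6 MHz]: 9.6 MHz, 10.8 MHz, 16.4 MHz.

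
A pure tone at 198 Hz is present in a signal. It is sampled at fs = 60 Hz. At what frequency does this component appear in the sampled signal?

18 Hz

198 Hz mod fs = 18 Hz.
18 Hz ≤ fs/2 = 30 Hz, appears at 18 Hz.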